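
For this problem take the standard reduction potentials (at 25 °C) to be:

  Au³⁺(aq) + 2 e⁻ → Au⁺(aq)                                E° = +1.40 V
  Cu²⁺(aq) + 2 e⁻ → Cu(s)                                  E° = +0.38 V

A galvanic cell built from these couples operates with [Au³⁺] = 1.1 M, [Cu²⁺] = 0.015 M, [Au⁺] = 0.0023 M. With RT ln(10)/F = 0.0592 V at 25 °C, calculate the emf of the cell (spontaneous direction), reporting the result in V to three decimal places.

+1.153 V

Au³⁺/Au⁺ is the cathode (higher E°), Cu²⁺/Cu the anode: E°cell = +1.40 − (+0.38) = +1.02 V, n = 2.
Overall: Au³⁺(aq) + Cu(s) → Au⁺(aq) + Cu²⁺(aq)
Q = [Au⁺]·[Cu²⁺] / ([Au³⁺]); log Q = -4.504.
E = E° − (0.0592/n) log Q = +1.02 − (0.0592/2)(-4.504) = +1.153 V.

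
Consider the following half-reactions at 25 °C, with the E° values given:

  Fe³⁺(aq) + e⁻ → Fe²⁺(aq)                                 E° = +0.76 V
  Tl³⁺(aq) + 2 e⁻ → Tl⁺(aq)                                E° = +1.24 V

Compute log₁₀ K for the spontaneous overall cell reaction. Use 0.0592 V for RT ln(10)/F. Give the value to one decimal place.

16.2

Cathode: Tl³⁺/Tl⁺; anode: Fe³⁺/Fe²⁺. E°cell = +0.48 V, n = 2.
log K = nE°cell / 0.0592 = (2)(+0.48) / 0.0592 = 16.2.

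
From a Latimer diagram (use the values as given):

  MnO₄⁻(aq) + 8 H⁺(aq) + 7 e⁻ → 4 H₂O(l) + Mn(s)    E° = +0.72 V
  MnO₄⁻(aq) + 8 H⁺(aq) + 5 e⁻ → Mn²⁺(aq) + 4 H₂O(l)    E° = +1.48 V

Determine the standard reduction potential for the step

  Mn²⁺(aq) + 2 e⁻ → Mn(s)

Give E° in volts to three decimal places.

Sequential free energies add, so n₃E°₃ = n₁E°₁ + n₂E°₂.
With n₃ = 7, and the known step contributing 5×(+1.48) V, the unknown satisfies 2·E° = 7×(+0.72) − 5×(+1.48) = -2.360.
E° = -2.360 / 2 = -1.180 V.

-1.180 V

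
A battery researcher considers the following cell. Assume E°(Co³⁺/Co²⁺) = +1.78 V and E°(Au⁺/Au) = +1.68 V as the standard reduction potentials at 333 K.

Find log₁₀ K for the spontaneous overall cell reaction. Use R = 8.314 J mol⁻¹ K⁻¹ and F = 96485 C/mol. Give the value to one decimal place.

Cathode: Co³⁺/Co²⁺; anode: Au⁺/Au. E°cell = (+1.78) − (+1.68) = +0.10 V, with n = 1.
ΔG° = −nFE° = −RT ln K, so ln K = nFE°/(RT) = (1)(96485)(+0.10) / ((8.314)(333)) = 3.485.
log₁₀ K = 3.485 / ln 10 = 1.5.

1.5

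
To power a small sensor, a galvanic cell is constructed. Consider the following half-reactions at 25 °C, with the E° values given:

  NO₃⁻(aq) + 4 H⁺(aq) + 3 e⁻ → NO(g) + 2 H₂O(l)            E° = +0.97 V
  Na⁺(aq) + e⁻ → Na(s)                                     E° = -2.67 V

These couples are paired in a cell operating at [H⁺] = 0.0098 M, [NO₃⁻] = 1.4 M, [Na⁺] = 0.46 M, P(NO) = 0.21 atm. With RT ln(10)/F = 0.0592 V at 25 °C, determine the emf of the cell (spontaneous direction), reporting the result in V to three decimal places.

+3.518 V

NO₃⁻/NO is the cathode (higher E°), Na⁺/Na the anode: E°cell = +0.97 − (-2.67) = +3.64 V, n = 3.
Overall: NO₃⁻(aq) + 4 H⁺(aq) + 3 Na(s) → NO(g) + 2 H₂O(l) + 3 Na⁺(aq)
Q = P(NO)·[Na⁺]^3 / ([NO₃⁻]·[H⁺]^4); log Q = 6.199.
E = E° − (0.0592/n) log Q = +3.64 − (0.0592/3)(6.199) = +3.518 V.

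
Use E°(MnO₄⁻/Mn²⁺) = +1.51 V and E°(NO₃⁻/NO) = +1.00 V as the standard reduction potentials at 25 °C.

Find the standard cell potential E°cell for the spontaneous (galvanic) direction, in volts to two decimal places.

The MnO₄⁻/Mn²⁺ couple has the higher reduction potential, so it is the cathode; NO₃⁻/NO is oxidised at the anode.
E°cell = E°(cathode) − E°(anode) = (+1.51) − (+1.00) = +0.51 V.
Since E°cell > 0, the reaction is spontaneous under standard conditions.

+0.51 V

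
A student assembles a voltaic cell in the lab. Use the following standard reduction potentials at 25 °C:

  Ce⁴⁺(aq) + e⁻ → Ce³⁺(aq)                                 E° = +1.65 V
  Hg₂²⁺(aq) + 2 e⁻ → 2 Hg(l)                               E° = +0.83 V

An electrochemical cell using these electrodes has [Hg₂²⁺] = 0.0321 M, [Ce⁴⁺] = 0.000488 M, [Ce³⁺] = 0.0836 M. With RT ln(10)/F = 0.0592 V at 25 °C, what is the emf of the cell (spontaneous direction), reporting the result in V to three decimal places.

+0.732 V

Ce⁴⁺/Ce³⁺ is the cathode (higher E°), Hg₂²⁺/Hg the anode: E°cell = +1.65 − (+0.83) = +0.82 V, n = 2.
Overall: 2 Ce⁴⁺(aq) + 2 Hg(l) → 2 Ce³⁺(aq) + Hg₂²⁺(aq)
Q = [Ce³⁺]^2·[Hg₂²⁺] / ([Ce⁴⁺]^2); log Q = 2.974.
E = E° − (0.0592/n) log Q = +0.82 − (0.0592/2)(2.974) = +0.732 V.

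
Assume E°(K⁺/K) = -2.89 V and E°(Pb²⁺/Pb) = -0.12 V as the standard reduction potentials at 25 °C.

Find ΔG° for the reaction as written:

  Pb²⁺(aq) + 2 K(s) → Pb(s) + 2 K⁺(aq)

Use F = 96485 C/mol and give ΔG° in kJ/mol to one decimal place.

As written, Pb²⁺/Pb is reduced (cathode) and K⁺/K is oxidised (anode), so E°cell = (-0.12) − (-2.89) = +2.77 V.
Balancing electrons gives n = 2.
ΔG° = −nFE° = −(2)(96485)(+2.77) = -534,527 J = -534.5 kJ/mol.

-534.5 kJ/mol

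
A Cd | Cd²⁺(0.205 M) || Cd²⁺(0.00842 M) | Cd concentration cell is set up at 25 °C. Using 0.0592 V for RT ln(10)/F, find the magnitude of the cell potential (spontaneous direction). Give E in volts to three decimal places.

+0.041 V

For a concentration cell E°cell = 0. The 0.205 M side is the cathode (reduction is favoured where [Cd²⁺] is higher).
With n = 2, E = −(0.0592/2) log([Cd²⁺]ₐₙ/[Cd²⁺]꜀ₐₜ) = −(0.0592/2) log(0.00842/0.205) = −(0.0592/2)(-1.386) = +0.041 V.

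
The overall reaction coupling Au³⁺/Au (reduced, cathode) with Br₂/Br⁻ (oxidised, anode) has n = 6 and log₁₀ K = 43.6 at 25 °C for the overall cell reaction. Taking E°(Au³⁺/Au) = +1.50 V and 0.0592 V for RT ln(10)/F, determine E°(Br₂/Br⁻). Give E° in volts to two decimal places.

E°cell = (0.0592/n)·log K = (0.0592/6)(43.6) = +0.430 V.
Since Au³⁺/Au is the cathode and Br₂/Br⁻ the anode, E°cell = E°(Au³⁺/Au) − E°(Br₂/Br⁻).
So E°(Br₂/Br⁻) = E°(Au³⁺/Au) − E°cell = (+1.50) − (+0.430) = +1.07 V.

+1.07 V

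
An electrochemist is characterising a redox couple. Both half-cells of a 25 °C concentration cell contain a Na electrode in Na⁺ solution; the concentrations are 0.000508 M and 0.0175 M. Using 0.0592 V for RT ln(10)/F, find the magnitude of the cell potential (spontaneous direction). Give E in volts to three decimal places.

+0.091 V

For a concentration cell E°cell = 0. The 0.0175 M side is the cathode (reduction is favoured where [Na⁺] is higher).
With n = 1, E = −(0.0592/1) log([Na⁺]ₐₙ/[Na⁺]꜀ₐₜ) = −(0.0592/1) log(0.000508/0.0175) = −(0.0592/1)(-1.537) = +0.091 V.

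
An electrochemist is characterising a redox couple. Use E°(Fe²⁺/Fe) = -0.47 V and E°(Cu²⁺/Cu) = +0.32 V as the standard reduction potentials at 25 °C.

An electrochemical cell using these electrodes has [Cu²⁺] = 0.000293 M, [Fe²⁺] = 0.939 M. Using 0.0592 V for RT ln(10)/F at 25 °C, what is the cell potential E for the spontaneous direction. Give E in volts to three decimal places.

Cu²⁺/Cu is the cathode (higher E°), Fe²⁺/Fe the anode: E°cell = +0.32 − (-0.47) = +0.79 V, n = 2.
Overall: Cu²⁺(aq) + Fe(s) → Cu(s) + Fe²⁺(aq)
Q = [Fe²⁺] / ([Cu²⁺]); log Q = 3.506.
E = E° − (0.0592/n) log Q = +0.79 − (0.0592/2)(3.506) = +0.686 V.

+0.686 V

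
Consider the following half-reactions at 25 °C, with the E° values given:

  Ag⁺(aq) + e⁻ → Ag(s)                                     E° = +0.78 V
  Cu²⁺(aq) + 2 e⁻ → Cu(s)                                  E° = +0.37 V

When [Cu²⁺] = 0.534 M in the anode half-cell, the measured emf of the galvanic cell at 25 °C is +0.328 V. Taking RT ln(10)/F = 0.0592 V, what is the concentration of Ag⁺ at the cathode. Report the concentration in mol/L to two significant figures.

Ag⁺/Ag is the cathode, Cu²⁺/Cu the anode: E°cell = +0.41 V, n = 2.
Overall reaction: 2 Ag⁺(aq) + Cu(s) → 2 Ag(s) + Cu²⁺(aq); Q = [Cu²⁺]^1/[Ag⁺]^2.
From E = E° − (0.0592/n) log Q: log Q = (E° − E)·n/0.0592 = (+0.41 − (+0.328))·2/0.0592 = 2.7703.
So 2·log[Ag⁺] = 1·log(0.534) − log Q = -0.2725 − (2.7703) = -3.0428; log[Ag⁺] = -3.0428 / 2 = -1.5214; [Ag⁺] = 10^(-1.5214) ≈ 0.030 M.

0.030 M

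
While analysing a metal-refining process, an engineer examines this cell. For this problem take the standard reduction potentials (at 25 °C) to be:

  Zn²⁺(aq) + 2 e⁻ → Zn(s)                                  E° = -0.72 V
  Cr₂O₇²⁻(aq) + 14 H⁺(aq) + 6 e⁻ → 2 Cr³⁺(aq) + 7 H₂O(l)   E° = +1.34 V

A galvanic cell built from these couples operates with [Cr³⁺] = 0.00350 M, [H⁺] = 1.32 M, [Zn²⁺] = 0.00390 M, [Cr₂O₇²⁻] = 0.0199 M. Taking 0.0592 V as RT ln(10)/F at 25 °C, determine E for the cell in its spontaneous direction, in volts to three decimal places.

+2.180 V

Cr₂O₇²⁻/Cr³⁺ is the cathode (higher E°), Zn²⁺/Zn the anode: E°cell = +1.34 − (-0.72) = +2.06 V, n = 6.
Overall: Cr₂O₇²⁻(aq) + 14 H⁺(aq) + 3 Zn(s) → 2 Cr³⁺(aq) + 7 H₂O(l) + 3 Zn²⁺(aq)
Q = [Cr³⁺]^2·[Zn²⁺]^3 / ([Cr₂O₇²⁻]·[H⁺]^14); log Q = -12.126.
E = E° − (0.0592/n) log Q = +2.06 − (0.0592/6)(-12.126) = +2.180 V.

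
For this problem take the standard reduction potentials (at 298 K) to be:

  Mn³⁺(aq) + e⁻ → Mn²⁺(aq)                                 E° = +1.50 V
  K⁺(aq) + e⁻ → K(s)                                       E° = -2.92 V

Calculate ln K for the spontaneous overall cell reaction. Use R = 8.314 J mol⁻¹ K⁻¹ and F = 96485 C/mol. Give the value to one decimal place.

Cathode: Mn³⁺/Mn²⁺; anode: K⁺/K. E°cell = (+1.50) − (-2.92) = +4.42 V, with n = 1.
ΔG° = −nFE° = −RT ln K, so ln K = nFE°/(RT) = (1)(96485)(+4.42) / ((8.314)(298)) = 172.130.

172.1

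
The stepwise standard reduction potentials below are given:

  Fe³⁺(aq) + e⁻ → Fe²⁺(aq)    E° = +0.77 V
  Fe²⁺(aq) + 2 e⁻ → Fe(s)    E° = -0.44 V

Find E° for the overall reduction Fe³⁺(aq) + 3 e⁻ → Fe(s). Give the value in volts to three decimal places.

-0.037 V

Adding the free-energy changes (−nFE°) of the two steps gives −n₃FE°₃ = −n₁FE°₁ − n₂FE°₂.
E°₃ = (1×+0.77 + 2×-0.44) / 3 = (-0.110) / 3 = -0.037 V.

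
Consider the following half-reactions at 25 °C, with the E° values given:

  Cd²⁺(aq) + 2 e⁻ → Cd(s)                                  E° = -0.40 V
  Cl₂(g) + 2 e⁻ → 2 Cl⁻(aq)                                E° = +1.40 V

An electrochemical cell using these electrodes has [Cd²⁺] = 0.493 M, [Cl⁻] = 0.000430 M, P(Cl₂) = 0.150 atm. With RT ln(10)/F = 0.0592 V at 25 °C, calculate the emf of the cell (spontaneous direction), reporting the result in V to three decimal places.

Cl₂/Cl⁻ is the cathode (higher E°), Cd²⁺/Cd the anode: E°cell = +1.40 − (-0.40) = +1.80 V, n = 2.
Overall: Cl₂(g) + Cd(s) → 2 Cl⁻(aq) + Cd²⁺(aq)
Q = [Cl⁻]^2·[Cd²⁺] / (P(Cl₂)); log Q = -6.216.
E = E° − (0.0592/n) log Q = +1.80 − (0.0592/2)(-6.216) = +1.984 V.

+1.984 V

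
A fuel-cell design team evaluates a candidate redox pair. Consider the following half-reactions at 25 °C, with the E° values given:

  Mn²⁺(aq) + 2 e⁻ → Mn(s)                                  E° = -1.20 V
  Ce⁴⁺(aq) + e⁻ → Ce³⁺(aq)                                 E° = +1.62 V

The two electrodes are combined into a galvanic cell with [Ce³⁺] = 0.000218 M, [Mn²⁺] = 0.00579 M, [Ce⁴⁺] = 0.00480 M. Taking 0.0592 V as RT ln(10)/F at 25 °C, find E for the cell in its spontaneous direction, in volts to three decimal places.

Ce⁴⁺/Ce³⁺ is the cathode (higher E°), Mn²⁺/Mn the anode: E°cell = +1.62 − (-1.20) = +2.82 V, n = 2.
Overall: 2 Ce⁴⁺(aq) + Mn(s) → 2 Ce³⁺(aq) + Mn²⁺(aq)
Q = [Ce³⁺]^2·[Mn²⁺] / ([Ce⁴⁺]^2); log Q = -4.923.
E = E° − (0.0592/n) log Q = +2.82 − (0.0592/2)(-4.923) = +2.966 V.

+2.966 V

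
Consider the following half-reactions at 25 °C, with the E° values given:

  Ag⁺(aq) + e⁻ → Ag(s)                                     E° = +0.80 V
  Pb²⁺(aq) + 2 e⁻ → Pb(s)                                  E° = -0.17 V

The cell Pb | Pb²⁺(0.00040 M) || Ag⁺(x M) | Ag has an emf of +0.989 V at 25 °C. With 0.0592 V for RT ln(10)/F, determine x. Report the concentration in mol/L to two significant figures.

Ag⁺/Ag is the cathode, Pb²⁺/Pb the anode: E°cell = +0.97 V, n = 2.
Overall reaction: 2 Ag⁺(aq) + Pb(s) → 2 Ag(s) + Pb²⁺(aq); Q = [Pb²⁺]^1/[Ag⁺]^2.
From E = E° − (0.0592/n) log Q: log Q = (E° − E)·n/0.0592 = (+0.97 − (+0.989))·2/0.0592 = -0.6419.
So 2·log[Ag⁺] = 1·log(0.0004) − log Q = -3.3979 − (-0.6419) = -2.7560; log[Ag⁺] = -2.7560 / 2 = -1.3780; [Ag⁺] = 10^(-1.3780) ≈ 0.042 M.

0.042 M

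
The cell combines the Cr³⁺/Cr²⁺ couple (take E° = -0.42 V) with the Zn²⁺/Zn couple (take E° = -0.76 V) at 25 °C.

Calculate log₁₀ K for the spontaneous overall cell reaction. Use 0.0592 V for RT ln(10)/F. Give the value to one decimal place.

11.5

Cathode: Cr³⁺/Cr²⁺; anode: Zn²⁺/Zn. E°cell = +0.34 V, n = 2.
log K = nE°cell / 0.0592 = (2)(+0.34) / 0.0592 = 11.5.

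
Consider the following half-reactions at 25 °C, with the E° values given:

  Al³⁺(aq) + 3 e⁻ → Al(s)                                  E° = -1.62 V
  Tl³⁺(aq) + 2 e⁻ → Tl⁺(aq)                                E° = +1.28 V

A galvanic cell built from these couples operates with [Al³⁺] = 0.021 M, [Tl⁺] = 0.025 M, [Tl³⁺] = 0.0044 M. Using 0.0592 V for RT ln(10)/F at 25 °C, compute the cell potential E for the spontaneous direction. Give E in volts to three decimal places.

+2.911 V

Tl³⁺/Tl⁺ is the cathode (higher E°), Al³⁺/Al the anode: E°cell = +1.28 − (-1.62) = +2.90 V, n = 6.
Overall: 3 Tl³⁺(aq) + 2 Al(s) → 3 Tl⁺(aq) + 2 Al³⁺(aq)
Q = [Tl⁺]^3·[Al³⁺]^2 / ([Tl³⁺]^3); log Q = -1.092.
E = E° − (0.0592/n) log Q = +2.90 − (0.0592/6)(-1.092) = +2.911 V.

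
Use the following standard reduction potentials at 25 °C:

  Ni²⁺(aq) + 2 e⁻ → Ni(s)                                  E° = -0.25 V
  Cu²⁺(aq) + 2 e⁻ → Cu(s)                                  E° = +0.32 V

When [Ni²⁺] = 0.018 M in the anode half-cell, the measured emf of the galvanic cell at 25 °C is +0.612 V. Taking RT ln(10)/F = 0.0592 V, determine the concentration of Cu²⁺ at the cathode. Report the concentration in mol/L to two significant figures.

0.47 M

Cu²⁺/Cu is the cathode, Ni²⁺/Ni the anode: E°cell = +0.57 V, n = 2.
Overall reaction: Cu²⁺(aq) + Ni(s) → Cu(s) + Ni²⁺(aq); Q = [Ni²⁺]^1/[Cu²⁺]^1.
From E = E° − (0.0592/n) log Q: log Q = (E° − E)·n/0.0592 = (+0.57 − (+0.612))·2/0.0592 = -1.4189.
So 1·log[Cu²⁺] = 1·log(0.018) − log Q = -1.7447 − (-1.4189) = -0.3258; [Cu²⁺] = 10^(-0.3258) ≈ 0.47 M.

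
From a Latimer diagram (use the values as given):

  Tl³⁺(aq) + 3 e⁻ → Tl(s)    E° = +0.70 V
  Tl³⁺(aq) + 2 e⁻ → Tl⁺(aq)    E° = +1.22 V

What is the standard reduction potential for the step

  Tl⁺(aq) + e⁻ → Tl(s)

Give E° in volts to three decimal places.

Sequential free energies add, so n₃E°₃ = n₁E°₁ + n₂E°₂.
With n₃ = 3, and the known step contributing 2×(+1.22) V, the unknown satisfies 1·E° = 3×(+0.70) − 2×(+1.22) = -0.340.
E° = -0.340 / 1 = -0.340 V.

-0.340 V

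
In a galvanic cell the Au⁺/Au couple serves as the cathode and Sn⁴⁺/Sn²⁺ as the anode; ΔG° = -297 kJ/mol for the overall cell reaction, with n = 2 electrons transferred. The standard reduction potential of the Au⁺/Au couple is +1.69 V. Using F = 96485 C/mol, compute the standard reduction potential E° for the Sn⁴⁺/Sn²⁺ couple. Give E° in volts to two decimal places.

E°cell = −ΔG°/(nF) = −(-297×10³)/((2)(96485)) = +1.539 V.
Since Au⁺/Au is the cathode and Sn⁴⁺/Sn²⁺ the anode, E°cell = E°(Au⁺/Au) − E°(Sn⁴⁺/Sn²⁺).
So E°(Sn⁴⁺/Sn²⁺) = E°(Au⁺/Au) − E°cell = (+1.69) − (+1.539) = +0.15 V.

+0.15 V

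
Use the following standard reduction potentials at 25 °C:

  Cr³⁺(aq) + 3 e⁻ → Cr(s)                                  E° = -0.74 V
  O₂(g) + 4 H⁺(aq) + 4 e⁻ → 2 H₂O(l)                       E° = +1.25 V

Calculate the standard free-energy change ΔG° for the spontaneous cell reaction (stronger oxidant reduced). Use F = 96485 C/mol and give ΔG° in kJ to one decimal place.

-2304.1 kJ

O₂/H₂O (E° = +1.25 V) is the cathode; Cr³⁺/Cr (E° = -0.74 V) is the anode, so E°cell = +1.99 V.
Balancing electrons gives n = 12 (lcm of 4 and 3).
ΔG° = −nFE° = −(12)(96485)(+1.99) = -2,304,062 J = -2304.1 kJ.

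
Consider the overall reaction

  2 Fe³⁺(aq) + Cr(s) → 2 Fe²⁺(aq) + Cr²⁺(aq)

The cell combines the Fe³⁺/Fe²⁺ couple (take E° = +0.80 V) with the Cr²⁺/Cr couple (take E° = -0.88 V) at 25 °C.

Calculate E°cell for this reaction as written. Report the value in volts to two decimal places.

+1.68 V

The Fe³⁺/Fe²⁺ couple has the higher reduction potential, so it is the cathode; Cr²⁺/Cr is oxidised at the anode.
E°cell = E°(cathode) − E°(anode) = (+0.80) − (-0.88) = +1.68 V.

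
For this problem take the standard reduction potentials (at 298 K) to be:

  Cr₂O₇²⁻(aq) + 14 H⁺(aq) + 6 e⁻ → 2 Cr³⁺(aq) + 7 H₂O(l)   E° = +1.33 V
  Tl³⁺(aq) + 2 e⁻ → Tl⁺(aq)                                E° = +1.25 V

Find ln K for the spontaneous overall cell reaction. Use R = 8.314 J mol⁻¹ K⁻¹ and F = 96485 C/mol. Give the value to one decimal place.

18.7

Cathode: Cr₂O₇²⁻/Cr³⁺; anode: Tl³⁺/Tl⁺. E°cell = (+1.33) − (+1.25) = +0.08 V, with n = 6.
ΔG° = −nFE° = −RT ln K, so ln K = nFE°/(RT) = (6)(96485)(+0.08) / ((8.314)(298)) = 18.693.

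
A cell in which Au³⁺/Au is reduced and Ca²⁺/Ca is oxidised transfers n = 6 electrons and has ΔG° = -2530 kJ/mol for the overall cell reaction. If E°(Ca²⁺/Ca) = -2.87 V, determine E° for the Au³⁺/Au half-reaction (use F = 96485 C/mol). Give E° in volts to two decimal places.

+1.50 V

E°cell = −ΔG°/(nF) = −(-2530×10³)/((6)(96485)) = +4.370 V.
Since Au³⁺/Au is the cathode and Ca²⁺/Ca the anode, E°cell = E°(Au³⁺/Au) − E°(Ca²⁺/Ca).
So E°(Au³⁺/Au) = E°cell + E°(Ca²⁺/Ca) = +4.370 + (-2.87) = +1.50 V.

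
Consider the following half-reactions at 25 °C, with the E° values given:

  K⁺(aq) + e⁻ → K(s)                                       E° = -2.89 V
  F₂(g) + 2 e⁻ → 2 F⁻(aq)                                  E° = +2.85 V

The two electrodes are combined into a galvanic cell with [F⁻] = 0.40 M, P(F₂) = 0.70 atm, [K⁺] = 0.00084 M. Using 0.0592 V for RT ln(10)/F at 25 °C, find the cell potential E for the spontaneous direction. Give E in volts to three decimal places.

F₂/F⁻ is the cathode (higher E°), K⁺/K the anode: E°cell = +2.85 − (-2.89) = +5.74 V, n = 2.
Overall: F₂(g) + 2 K(s) → 2 F⁻(aq) + 2 K⁺(aq)
Q = [F⁻]^2·[K⁺]^2 / (P(F₂)); log Q = -6.792.
E = E° − (0.0592/n) log Q = +5.74 − (0.0592/2)(-6.792) = +5.941 V.

+5.941 V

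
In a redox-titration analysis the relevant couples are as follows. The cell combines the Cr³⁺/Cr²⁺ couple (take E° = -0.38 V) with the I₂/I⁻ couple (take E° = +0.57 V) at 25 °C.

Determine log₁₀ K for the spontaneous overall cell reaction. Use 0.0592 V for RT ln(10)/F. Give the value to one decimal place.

32.1

Cathode: I₂/I⁻; anode: Cr³⁺/Cr²⁺. E°cell = +0.95 V, n = 2.
log K = nE°cell / 0.0592 = (2)(+0.95) / 0.0592 = 32.1.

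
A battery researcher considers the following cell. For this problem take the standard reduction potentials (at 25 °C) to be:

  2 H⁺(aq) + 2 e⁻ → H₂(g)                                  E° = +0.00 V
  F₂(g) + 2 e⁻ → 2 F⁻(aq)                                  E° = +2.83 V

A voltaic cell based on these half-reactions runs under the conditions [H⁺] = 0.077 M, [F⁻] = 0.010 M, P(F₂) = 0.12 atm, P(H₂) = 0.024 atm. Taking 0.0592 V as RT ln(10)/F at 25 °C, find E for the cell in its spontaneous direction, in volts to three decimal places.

F₂/F⁻ is the cathode (higher E°), H⁺/H₂ the anode: E°cell = +2.83 − (+0.00) = +2.83 V, n = 2.
Overall: F₂(g) + H₂(g) → 2 F⁻(aq) + 2 H⁺(aq)
Q = [F⁻]^2·[H⁺]^2 / (P(F₂)·P(H₂)); log Q = -3.686.
E = E° − (0.0592/n) log Q = +2.83 − (0.0592/2)(-3.686) = +2.939 V.

+2.939 V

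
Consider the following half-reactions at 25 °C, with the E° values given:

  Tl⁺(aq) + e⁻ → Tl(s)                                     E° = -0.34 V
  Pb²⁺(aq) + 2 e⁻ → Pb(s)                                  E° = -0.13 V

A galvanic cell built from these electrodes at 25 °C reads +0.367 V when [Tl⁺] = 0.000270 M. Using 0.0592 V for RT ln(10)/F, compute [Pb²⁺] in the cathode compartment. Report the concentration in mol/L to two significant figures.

Pb²⁺/Pb is the cathode, Tl⁺/Tl the anode: E°cell = +0.21 V, n = 2.
Overall reaction: Pb²⁺(aq) + 2 Tl(s) → Pb(s) + 2 Tl⁺(aq); Q = [Tl⁺]^2/[Pb²⁺]^1.
From E = E° − (0.0592/n) log Q: log Q = (E° − E)·n/0.0592 = (+0.21 − (+0.367))·2/0.0592 = -5.3041.
So 1·log[Pb²⁺] = 2·log(0.00027) − log Q = -7.1373 − (-5.3041) = -1.8332; [Pb²⁺] = 10^(-1.8332) ≈ 0.015 M.

0.015 M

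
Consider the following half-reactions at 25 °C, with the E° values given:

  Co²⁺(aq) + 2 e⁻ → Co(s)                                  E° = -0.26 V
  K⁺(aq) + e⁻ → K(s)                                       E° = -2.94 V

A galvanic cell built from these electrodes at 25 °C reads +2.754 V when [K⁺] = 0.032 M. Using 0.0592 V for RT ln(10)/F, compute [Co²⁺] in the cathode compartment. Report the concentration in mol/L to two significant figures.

Co²⁺/Co is the cathode, K⁺/K the anode: E°cell = +2.68 V, n = 2.
Overall reaction: Co²⁺(aq) + 2 K(s) → Co(s) + 2 K⁺(aq); Q = [K⁺]^2/[Co²⁺]^1.
From E = E° − (0.0592/n) log Q: log Q = (E° − E)·n/0.0592 = (+2.68 − (+2.754))·2/0.0592 = -2.5000.
So 1·log[Co²⁺] = 2·log(0.032) − log Q = -2.9897 − (-2.5000) = -0.4897; [Co²⁺] = 10^(-0.4897) ≈ 0.32 M.

0.32 M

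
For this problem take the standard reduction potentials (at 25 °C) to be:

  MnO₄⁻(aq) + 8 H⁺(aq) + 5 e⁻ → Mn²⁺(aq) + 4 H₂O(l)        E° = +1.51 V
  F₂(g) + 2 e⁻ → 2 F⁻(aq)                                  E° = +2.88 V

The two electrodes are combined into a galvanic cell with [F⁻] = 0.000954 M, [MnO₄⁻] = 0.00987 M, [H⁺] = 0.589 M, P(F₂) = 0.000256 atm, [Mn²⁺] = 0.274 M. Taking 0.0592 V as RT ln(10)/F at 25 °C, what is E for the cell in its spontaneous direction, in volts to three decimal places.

F₂/F⁻ is the cathode (higher E°), MnO₄⁻/Mn²⁺ the anode: E°cell = +2.88 − (+1.51) = +1.37 V, n = 10.
Overall: 5 F₂(g) + 2 Mn²⁺(aq) + 8 H₂O(l) → 10 F⁻(aq) + 2 MnO₄⁻(aq) + 16 H⁺(aq)
Q = [F⁻]^10·[MnO₄⁻]^2·[H⁺]^16 / (P(F₂)^5·[Mn²⁺]^2); log Q = -18.811.
E = E° − (0.0592/n) log Q = +1.37 − (0.0592/10)(-18.811) = +1.481 V.

+1.481 V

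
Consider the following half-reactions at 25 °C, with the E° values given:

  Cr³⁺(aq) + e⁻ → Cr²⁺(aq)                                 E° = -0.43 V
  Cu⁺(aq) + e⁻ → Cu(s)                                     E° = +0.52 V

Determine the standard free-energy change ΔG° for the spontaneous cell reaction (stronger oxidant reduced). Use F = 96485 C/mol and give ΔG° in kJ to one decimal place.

-91.7 kJ

Cu⁺/Cu (E° = +0.52 V) is the cathode; Cr³⁺/Cr²⁺ (E° = -0.43 V) is the anode, so E°cell = +0.95 V.
Balancing electrons gives n = 1 (lcm of 1 and 1).
ΔG° = −nFE° = −(1)(96485)(+0.95) = -91,661 J = -91.7 kJ.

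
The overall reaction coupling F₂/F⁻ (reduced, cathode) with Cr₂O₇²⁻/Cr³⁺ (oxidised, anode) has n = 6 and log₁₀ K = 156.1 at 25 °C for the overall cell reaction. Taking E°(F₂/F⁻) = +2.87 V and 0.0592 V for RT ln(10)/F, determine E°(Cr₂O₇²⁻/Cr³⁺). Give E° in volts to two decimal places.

+1.33 V

E°cell = (0.0592/n)·log K = (0.0592/6)(156.1) = +1.540 V.
Since F₂/F⁻ is the cathode and Cr₂O₇²⁻/Cr³⁺ the anode, E°cell = E°(F₂/F⁻) − E°(Cr₂O₇²⁻/Cr³⁺).
So E°(Cr₂O₇²⁻/Cr³⁺) = E°(F₂/F⁻) − E°cell = (+2.87) − (+1.540) = +1.33 V.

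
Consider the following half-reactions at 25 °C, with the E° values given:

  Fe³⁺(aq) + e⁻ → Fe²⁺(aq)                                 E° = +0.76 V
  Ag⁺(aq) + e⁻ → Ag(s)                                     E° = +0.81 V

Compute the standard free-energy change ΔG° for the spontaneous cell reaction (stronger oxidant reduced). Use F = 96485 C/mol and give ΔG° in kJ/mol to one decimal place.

Ag⁺/Ag (E° = +0.81 V) is the cathode; Fe³⁺/Fe²⁺ (E° = +0.76 V) is the anode, so E°cell = +0.05 V.
Balancing electrons gives n = 1 (lcm of 1 and 1).
ΔG° = −nFE° = −(1)(96485)(+0.05) = -4,824 J = -4.8 kJ/mol.

-4.8 kJ/mol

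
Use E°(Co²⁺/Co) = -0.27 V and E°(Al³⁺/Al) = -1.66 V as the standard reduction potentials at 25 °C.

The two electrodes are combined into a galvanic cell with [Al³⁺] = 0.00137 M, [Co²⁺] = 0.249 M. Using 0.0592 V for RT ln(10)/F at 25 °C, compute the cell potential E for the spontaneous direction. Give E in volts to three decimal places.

Co²⁺/Co is the cathode (higher E°), Al³⁺/Al the anode: E°cell = -0.27 − (-1.66) = +1.39 V, n = 6.
Overall: 3 Co²⁺(aq) + 2 Al(s) → 3 Co(s) + 2 Al³⁺(aq)
Q = [Al³⁺]^2 / ([Co²⁺]^3); log Q = -3.915.
E = E° − (0.0592/n) log Q = +1.39 − (0.0592/6)(-3.915) = +1.429 V.

+1.429 V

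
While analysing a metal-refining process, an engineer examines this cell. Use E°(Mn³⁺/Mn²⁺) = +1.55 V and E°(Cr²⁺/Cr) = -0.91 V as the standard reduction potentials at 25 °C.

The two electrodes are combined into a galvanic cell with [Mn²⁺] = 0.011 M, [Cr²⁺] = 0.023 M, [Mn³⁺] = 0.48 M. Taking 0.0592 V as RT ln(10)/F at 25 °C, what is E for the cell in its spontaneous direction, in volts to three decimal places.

+2.606 V

Mn³⁺/Mn²⁺ is the cathode (higher E°), Cr²⁺/Cr the anode: E°cell = +1.55 − (-0.91) = +2.46 V, n = 2.
Overall: 2 Mn³⁺(aq) + Cr(s) → 2 Mn²⁺(aq) + Cr²⁺(aq)
Q = [Mn²⁺]^2·[Cr²⁺] / ([Mn³⁺]^2); log Q = -4.918.
E = E° − (0.0592/n) log Q = +2.46 − (0.0592/2)(-4.918) = +2.606 V.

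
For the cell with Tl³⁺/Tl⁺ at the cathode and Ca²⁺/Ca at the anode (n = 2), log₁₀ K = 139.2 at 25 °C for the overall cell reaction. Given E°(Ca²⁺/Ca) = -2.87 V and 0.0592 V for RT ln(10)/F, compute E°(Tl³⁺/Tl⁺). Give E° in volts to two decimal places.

E°cell = (0.0592/n)·log K = (0.0592/2)(139.2) = +4.120 V.
Since Tl³⁺/Tl⁺ is the cathode and Ca²⁺/Ca the anode, E°cell = E°(Tl³⁺/Tl⁺) − E°(Ca²⁺/Ca).
So E°(Tl³⁺/Tl⁺) = E°cell + E°(Ca²⁺/Ca) = +4.120 + (-2.87) = +1.25 V.

+1.25 V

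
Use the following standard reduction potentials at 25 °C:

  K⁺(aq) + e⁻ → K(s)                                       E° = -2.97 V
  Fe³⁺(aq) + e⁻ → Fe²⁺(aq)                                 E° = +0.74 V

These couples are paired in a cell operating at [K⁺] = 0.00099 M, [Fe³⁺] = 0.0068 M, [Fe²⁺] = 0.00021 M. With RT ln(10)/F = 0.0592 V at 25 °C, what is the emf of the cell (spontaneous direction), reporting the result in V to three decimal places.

+3.977 V

Fe³⁺/Fe²⁺ is the cathode (higher E°), K⁺/K the anode: E°cell = +0.74 − (-2.97) = +3.71 V, n = 1.
Overall: Fe³⁺(aq) + K(s) → Fe²⁺(aq) + K⁺(aq)
Q = [Fe²⁺]·[K⁺] / ([Fe³⁺]); log Q = -4.515.
E = E° − (0.0592/n) log Q = +3.71 − (0.0592/1)(-4.515) = +3.977 V.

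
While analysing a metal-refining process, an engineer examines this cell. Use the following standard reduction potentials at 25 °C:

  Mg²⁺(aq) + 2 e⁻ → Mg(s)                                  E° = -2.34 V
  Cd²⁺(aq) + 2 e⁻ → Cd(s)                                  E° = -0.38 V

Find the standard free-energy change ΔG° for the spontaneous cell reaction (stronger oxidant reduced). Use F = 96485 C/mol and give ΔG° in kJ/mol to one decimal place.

-378.2 kJ/mol

Cd²⁺/Cd (E° = -0.38 V) is the cathode; Mg²⁺/Mg (E° = -2.34 V) is the anode, so E°cell = +1.96 V.
Balancing electrons gives n = 2 (lcm of 2 and 2).
ΔG° = −nFE° = −(2)(96485)(+1.96) = -378,221 J = -378.2 kJ/mol.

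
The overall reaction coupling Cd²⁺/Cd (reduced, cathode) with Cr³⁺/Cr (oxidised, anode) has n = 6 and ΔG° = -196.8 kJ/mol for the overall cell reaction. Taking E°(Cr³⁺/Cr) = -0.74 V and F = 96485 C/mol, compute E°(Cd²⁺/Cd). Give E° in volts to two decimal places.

-0.40 V

E°cell = −ΔG°/(nF) = −(-196.8×10³)/((6)(96485)) = +0.340 V.
Since Cd²⁺/Cd is the cathode and Cr³⁺/Cr the anode, E°cell = E°(Cd²⁺/Cd) − E°(Cr³⁺/Cr).
So E°(Cd²⁺/Cd) = E°cell + E°(Cr³⁺/Cr) = +0.340 + (-0.74) = -0.40 V.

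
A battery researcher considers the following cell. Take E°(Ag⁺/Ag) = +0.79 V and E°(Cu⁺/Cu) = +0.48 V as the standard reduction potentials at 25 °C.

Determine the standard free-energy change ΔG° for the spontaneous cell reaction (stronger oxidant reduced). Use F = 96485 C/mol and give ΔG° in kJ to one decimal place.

Ag⁺/Ag (E° = +0.79 V) is the cathode; Cu⁺/Cu (E° = +0.48 V) is the anode, so E°cell = +0.31 V.
Balancing electrons gives n = 1 (lcm of 1 and 1).
ΔG° = −nFE° = −(1)(96485)(+0.31) = -29,910 J = -29.9 kJ.

-29.9 kJ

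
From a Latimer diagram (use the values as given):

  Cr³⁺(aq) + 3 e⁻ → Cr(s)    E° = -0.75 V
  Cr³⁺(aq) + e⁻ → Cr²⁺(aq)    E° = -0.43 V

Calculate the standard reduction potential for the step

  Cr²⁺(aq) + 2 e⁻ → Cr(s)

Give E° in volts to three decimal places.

Sequential free energies add, so n₃E°₃ = n₁E°₁ + n₂E°₂.
With n₃ = 3, and the known step contributing 1×(-0.43) V, the unknown satisfies 2·E° = 3×(-0.75) − 1×(-0.43) = -1.820.
E° = -1.820 / 2 = -0.910 V.

-0.910 V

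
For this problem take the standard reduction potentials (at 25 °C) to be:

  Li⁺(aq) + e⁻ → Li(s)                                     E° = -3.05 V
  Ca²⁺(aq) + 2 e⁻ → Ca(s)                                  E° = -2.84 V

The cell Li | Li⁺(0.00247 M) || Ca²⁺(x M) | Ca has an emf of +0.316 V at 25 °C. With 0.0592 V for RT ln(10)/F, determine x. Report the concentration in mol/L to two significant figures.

0.023 M

Ca²⁺/Ca is the cathode, Li⁺/Li the anode: E°cell = +0.21 V, n = 2.
Overall reaction: Ca²⁺(aq) + 2 Li(s) → Ca(s) + 2 Li⁺(aq); Q = [Li⁺]^2/[Ca²⁺]^1.
From E = E° − (0.0592/n) log Q: log Q = (E° − E)·n/0.0592 = (+0.21 − (+0.316))·2/0.0592 = -3.5811.
So 1·log[Ca²⁺] = 2·log(0.00247) − log Q = -5.2146 − (-3.5811) = -1.6335; [Ca²⁺] = 10^(-1.6335) ≈ 0.023 M.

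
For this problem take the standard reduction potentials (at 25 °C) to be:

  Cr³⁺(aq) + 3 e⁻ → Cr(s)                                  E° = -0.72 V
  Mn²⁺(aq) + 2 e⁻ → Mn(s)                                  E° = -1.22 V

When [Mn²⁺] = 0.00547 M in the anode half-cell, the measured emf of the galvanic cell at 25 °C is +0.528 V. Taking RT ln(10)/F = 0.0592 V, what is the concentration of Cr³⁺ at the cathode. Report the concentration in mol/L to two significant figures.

0.011 M

Cr³⁺/Cr is the cathode, Mn²⁺/Mn the anode: E°cell = +0.50 V, n = 6.
Overall reaction: 2 Cr³⁺(aq) + 3 Mn(s) → 2 Cr(s) + 3 Mn²⁺(aq); Q = [Mn²⁺]^3/[Cr³⁺]^2.
From E = E° − (0.0592/n) log Q: log Q = (E° − E)·n/0.0592 = (+0.50 − (+0.528))·6/0.0592 = -2.8378.
So 2·log[Cr³⁺] = 3·log(0.00547) − log Q = -6.7860 − (-2.8378) = -3.9482; log[Cr³⁺] = -3.9482 / 2 = -1.9741; [Cr³⁺] = 10^(-1.9741) ≈ 0.011 M.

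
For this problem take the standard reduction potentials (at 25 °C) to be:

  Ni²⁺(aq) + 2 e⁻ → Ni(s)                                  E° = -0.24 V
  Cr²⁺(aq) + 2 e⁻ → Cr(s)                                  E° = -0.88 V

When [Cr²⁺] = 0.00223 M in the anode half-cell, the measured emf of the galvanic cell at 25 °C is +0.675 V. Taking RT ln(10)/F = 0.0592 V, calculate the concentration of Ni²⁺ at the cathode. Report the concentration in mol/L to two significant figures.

Ni²⁺/Ni is the cathode, Cr²⁺/Cr the anode: E°cell = +0.64 V, n = 2.
Overall reaction: Ni²⁺(aq) + Cr(s) → Ni(s) + Cr²⁺(aq); Q = [Cr²⁺]^1/[Ni²⁺]^1.
From E = E° − (0.0592/n) log Q: log Q = (E° − E)·n/0.0592 = (+0.64 − (+0.675))·2/0.0592 = -1.1824.
So 1·log[Ni²⁺] = 1·log(0.00223) − log Q = -2.6517 − (-1.1824) = -1.4693; [Ni²⁺] = 10^(-1.4693) ≈ 0.034 M.

0.034 M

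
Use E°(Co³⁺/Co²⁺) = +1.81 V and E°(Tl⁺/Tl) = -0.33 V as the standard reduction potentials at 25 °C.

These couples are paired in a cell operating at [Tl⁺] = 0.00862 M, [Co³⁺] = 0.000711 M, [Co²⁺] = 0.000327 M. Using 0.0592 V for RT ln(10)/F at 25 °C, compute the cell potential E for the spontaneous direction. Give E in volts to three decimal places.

+2.282 V

Co³⁺/Co²⁺ is the cathode (higher E°), Tl⁺/Tl the anode: E°cell = +1.81 − (-0.33) = +2.14 V, n = 1.
Overall: Co³⁺(aq) + Tl(s) → Co²⁺(aq) + Tl⁺(aq)
Q = [Co²⁺]·[Tl⁺] / ([Co³⁺]); log Q = -2.402.
E = E° − (0.0592/n) log Q = +2.14 − (0.0592/1)(-2.402) = +2.282 V.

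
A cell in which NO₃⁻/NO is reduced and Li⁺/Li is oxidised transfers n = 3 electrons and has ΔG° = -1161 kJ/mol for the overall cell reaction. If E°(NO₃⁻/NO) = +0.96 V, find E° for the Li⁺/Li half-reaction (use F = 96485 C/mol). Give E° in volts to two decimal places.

E°cell = −ΔG°/(nF) = −(-1161×10³)/((3)(96485)) = +4.011 V.
Since NO₃⁻/NO is the cathode and Li⁺/Li the anode, E°cell = E°(NO₃⁻/NO) − E°(Li⁺/Li).
So E°(Li⁺/Li) = E°(NO₃⁻/NO) − E°cell = (+0.96) − (+4.011) = -3.05 V.

-3.05 V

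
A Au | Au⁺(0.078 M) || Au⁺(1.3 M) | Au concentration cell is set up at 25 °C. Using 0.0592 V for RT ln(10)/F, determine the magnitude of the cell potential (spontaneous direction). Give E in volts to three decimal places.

For a concentration cell E°cell = 0. The 1.3 M side is the cathode (reduction is favoured where [Au⁺] is higher).
With n = 1, E = −(0.0592/1) log([Au⁺]ₐₙ/[Au⁺]꜀ₐₜ) = −(0.0592/1) log(0.078/1.3) = −(0.0592/1)(-1.222) = +0.072 V.

+0.072 V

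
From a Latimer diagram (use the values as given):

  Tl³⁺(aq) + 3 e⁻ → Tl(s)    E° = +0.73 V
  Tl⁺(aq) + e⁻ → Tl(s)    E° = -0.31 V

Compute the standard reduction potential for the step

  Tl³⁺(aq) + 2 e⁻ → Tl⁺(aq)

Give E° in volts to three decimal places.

Sequential free energies add, so n₃E°₃ = n₁E°₁ + n₂E°₂.
With n₃ = 3, and the known step contributing 1×(-0.31) V, the unknown satisfies 2·E° = 3×(+0.73) − 1×(-0.31) = +2.500.
E° = +2.500 / 2 = +1.250 V.

+1.250 V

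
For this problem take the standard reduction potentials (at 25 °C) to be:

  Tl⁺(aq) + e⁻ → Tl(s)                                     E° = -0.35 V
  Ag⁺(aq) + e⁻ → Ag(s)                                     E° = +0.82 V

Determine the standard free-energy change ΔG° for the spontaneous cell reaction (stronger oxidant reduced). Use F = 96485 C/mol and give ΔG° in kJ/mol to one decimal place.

-112.9 kJ/mol

Ag⁺/Ag (E° = +0.82 V) is the cathode; Tl⁺/Tl (E° = -0.35 V) is the anode, so E°cell = +1.17 V.
Balancing electrons gives n = 1 (lcm of 1 and 1).
ΔG° = −nFE° = −(1)(96485)(+1.17) = -112,887 J = -112.9 kJ/mol.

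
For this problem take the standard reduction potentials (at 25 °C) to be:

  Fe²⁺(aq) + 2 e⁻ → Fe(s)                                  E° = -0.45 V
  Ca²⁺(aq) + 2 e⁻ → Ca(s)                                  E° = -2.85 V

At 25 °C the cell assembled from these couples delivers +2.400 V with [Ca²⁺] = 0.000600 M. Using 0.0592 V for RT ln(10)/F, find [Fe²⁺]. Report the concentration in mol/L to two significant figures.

0.00060 M

Fe²⁺/Fe is the cathode, Ca²⁺/Ca the anode: E°cell = +2.40 V, n = 2.
Overall reaction: Fe²⁺(aq) + Ca(s) → Fe(s) + Ca²⁺(aq); Q = [Ca²⁺]^1/[Fe²⁺]^1.
From E = E° − (0.0592/n) log Q: log Q = (E° − E)·n/0.0592 = (+2.40 − (+2.400))·2/0.0592 = 0.0000.
So 1·log[Fe²⁺] = 1·log(0.0006) − log Q = -3.2218 − (0.0000) = -3.2218; [Fe²⁺] = 10^(-3.2218) ≈ 0.00060 M.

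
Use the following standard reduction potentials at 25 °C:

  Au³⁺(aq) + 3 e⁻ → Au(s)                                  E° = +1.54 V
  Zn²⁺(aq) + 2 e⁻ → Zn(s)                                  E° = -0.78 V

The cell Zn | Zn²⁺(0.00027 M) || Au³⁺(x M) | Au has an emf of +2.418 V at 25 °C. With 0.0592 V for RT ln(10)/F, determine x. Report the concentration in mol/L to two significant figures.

Au³⁺/Au is the cathode, Zn²⁺/Zn the anode: E°cell = +2.32 V, n = 6.
Overall reaction: 2 Au³⁺(aq) + 3 Zn(s) → 2 Au(s) + 3 Zn²⁺(aq); Q = [Zn²⁺]^3/[Au³⁺]^2.
From E = E° − (0.0592/n) log Q: log Q = (E° − E)·n/0.0592 = (+2.32 − (+2.418))·6/0.0592 = -9.9324.
So 2·log[Au³⁺] = 3·log(0.00027) − log Q = -10.7059 − (-9.9324) = -0.7735; log[Au³⁺] = -0.7735 / 2 = -0.3867; [Au³⁺] = 10^(-0.3867) ≈ 0.41 M.

0.41 M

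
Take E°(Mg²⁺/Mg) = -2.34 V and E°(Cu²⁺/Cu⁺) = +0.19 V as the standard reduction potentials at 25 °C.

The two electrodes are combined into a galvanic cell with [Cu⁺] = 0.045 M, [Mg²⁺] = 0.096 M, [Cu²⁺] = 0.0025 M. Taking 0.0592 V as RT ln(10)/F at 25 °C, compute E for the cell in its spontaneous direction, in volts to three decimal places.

+2.486 V

Cu²⁺/Cu⁺ is the cathode (higher E°), Mg²⁺/Mg the anode: E°cell = +0.19 − (-2.34) = +2.53 V, n = 2.
Overall: 2 Cu²⁺(aq) + Mg(s) → 2 Cu⁺(aq) + Mg²⁺(aq)
Q = [Cu⁺]^2·[Mg²⁺] / ([Cu²⁺]^2); log Q = 1.493.
E = E° − (0.0592/n) log Q = +2.53 − (0.0592/2)(1.493) = +2.486 V.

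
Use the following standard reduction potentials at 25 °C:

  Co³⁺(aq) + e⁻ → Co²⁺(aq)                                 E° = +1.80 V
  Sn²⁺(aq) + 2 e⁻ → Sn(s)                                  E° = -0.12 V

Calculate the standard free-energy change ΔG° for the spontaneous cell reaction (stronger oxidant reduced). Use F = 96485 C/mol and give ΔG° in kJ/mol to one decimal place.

-370.5 kJ/mol

Co³⁺/Co²⁺ (E° = +1.80 V) is the cathode; Sn²⁺/Sn (E° = -0.12 V) is the anode, so E°cell = +1.92 V.
Balancing electrons gives n = 2 (lcm of 1 and 2).
ΔG° = −nFE° = −(2)(96485)(+1.92) = -370,502 J = -370.5 kJ/mol.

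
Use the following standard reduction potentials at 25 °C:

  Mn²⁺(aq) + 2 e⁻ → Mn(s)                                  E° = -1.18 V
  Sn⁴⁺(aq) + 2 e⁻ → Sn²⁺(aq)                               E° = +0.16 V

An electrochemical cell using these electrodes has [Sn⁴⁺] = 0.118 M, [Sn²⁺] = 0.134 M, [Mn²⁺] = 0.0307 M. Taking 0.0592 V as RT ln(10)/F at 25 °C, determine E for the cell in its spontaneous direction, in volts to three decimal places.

+1.383 V

Sn⁴⁺/Sn²⁺ is the cathode (higher E°), Mn²⁺/Mn the anode: E°cell = +0.16 − (-1.18) = +1.34 V, n = 2.
Overall: Sn⁴⁺(aq) + Mn(s) → Sn²⁺(aq) + Mn²⁺(aq)
Q = [Sn²⁺]·[Mn²⁺] / ([Sn⁴⁺]); log Q = -1.458.
E = E° − (0.0592/n) log Q = +1.34 − (0.0592/2)(-1.458) = +1.383 V.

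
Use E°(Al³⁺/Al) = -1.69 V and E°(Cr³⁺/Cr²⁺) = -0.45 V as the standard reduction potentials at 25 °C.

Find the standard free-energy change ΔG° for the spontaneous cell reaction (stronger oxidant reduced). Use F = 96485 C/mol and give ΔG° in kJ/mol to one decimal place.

Cr³⁺/Cr²⁺ (E° = -0.45 V) is the cathode; Al³⁺/Al (E° = -1.69 V) is the anode, so E°cell = +1.24 V.
Balancing electrons gives n = 3 (lcm of 1 and 3).
ΔG° = −nFE° = −(3)(96485)(+1.24) = -358,924 J = -358.9 kJ/mol.

-358.9 kJ/mol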